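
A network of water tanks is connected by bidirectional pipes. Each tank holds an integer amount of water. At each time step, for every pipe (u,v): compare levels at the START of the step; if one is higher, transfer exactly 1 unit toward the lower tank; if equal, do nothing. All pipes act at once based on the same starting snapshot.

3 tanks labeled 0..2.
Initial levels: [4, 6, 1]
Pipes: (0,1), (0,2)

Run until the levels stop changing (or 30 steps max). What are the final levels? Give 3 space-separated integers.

Step 1: flows [1->0,0->2] -> levels [4 5 2]
Step 2: flows [1->0,0->2] -> levels [4 4 3]
Step 3: flows [0=1,0->2] -> levels [3 4 4]
Step 4: flows [1->0,2->0] -> levels [5 3 3]
Step 5: flows [0->1,0->2] -> levels [3 4 4]
  -> period-2 cycle: step 5 state = step 3 state; never stabilizes
  -> state at step 30: (30-3) mod 2 = 1, same as step 4 -> [5 3 3]

Answer: 5 3 3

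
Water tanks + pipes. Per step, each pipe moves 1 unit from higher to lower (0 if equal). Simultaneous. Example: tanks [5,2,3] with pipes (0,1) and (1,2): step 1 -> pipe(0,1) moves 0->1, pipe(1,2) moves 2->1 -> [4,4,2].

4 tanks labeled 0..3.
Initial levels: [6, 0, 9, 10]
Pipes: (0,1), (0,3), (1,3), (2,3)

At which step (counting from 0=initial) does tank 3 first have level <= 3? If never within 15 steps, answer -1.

Answer: -1

Derivation:
Step 1: flows [0->1,3->0,3->1,3->2] -> levels [6 2 10 7]
Step 2: flows [0->1,3->0,3->1,2->3] -> levels [6 4 9 6]
Step 3: flows [0->1,0=3,3->1,2->3] -> levels [5 6 8 6]
Step 4: flows [1->0,3->0,1=3,2->3] -> levels [7 5 7 6]
Step 5: flows [0->1,0->3,3->1,2->3] -> levels [5 7 6 7]
Step 6: flows [1->0,3->0,1=3,3->2] -> levels [7 6 7 5]
Step 7: flows [0->1,0->3,1->3,2->3] -> levels [5 6 6 8]
Step 8: flows [1->0,3->0,3->1,3->2] -> levels [7 6 7 5]
  -> period-2 cycle (repeats step 6); tank 3 never drops to <=3
Tank 3 never reaches <=3 within 15 steps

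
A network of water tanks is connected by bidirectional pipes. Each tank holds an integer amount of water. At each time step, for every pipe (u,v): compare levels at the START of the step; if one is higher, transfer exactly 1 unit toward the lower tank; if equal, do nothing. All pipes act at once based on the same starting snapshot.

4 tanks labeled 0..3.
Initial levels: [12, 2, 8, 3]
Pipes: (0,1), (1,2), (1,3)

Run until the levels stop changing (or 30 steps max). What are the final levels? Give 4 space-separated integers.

Step 1: flows [0->1,2->1,3->1] -> levels [11 5 7 2]
Step 2: flows [0->1,2->1,1->3] -> levels [10 6 6 3]
Step 3: flows [0->1,1=2,1->3] -> levels [9 6 6 4]
Step 4: flows [0->1,1=2,1->3] -> levels [8 6 6 5]
Step 5: flows [0->1,1=2,1->3] -> levels [7 6 6 6]
Step 6: flows [0->1,1=2,1=3] -> levels [6 7 6 6]
Step 7: flows [1->0,1->2,1->3] -> levels [7 4 7 7]
Step 8: flows [0->1,2->1,3->1] -> levels [6 7 6 6]
  -> period-2 cycle: step 8 state = step 6 state; never stabilizes
  -> state at step 30: (30-6) mod 2 = 0, same as step 6 -> [6 7 6 6]

Answer: 6 7 6 6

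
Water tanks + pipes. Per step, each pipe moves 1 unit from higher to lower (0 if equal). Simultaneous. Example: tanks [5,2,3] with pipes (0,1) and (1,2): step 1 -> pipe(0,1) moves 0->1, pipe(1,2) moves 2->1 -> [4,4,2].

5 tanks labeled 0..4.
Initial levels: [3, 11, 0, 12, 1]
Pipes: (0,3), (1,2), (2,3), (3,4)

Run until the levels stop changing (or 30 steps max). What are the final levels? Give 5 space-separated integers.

Answer: 5 7 5 6 4

Derivation:
Step 1: flows [3->0,1->2,3->2,3->4] -> levels [4 10 2 9 2]
Step 2: flows [3->0,1->2,3->2,3->4] -> levels [5 9 4 6 3]
Step 3: flows [3->0,1->2,3->2,3->4] -> levels [6 8 6 3 4]
Step 4: flows [0->3,1->2,2->3,4->3] -> levels [5 7 6 6 3]
Step 5: flows [3->0,1->2,2=3,3->4] -> levels [6 6 7 4 4]
Step 6: flows [0->3,2->1,2->3,3=4] -> levels [5 7 5 6 4]
Step 7: flows [3->0,1->2,3->2,3->4] -> levels [6 6 7 3 5]
Step 8: flows [0->3,2->1,2->3,4->3] -> levels [5 7 5 6 4]
  -> period-2 cycle: step 8 state = step 6 state; never stabilizes
  -> state at step 30: (30-6) mod 2 = 0, same as step 6 -> [5 7 5 6 4]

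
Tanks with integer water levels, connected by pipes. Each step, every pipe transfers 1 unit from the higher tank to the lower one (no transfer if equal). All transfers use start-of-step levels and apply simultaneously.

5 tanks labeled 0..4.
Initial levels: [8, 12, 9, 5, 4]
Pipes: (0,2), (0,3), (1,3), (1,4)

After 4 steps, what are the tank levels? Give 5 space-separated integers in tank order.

Step 1: flows [2->0,0->3,1->3,1->4] -> levels [8 10 8 7 5]
Step 2: flows [0=2,0->3,1->3,1->4] -> levels [7 8 8 9 6]
Step 3: flows [2->0,3->0,3->1,1->4] -> levels [9 8 7 7 7]
Step 4: flows [0->2,0->3,1->3,1->4] -> levels [7 6 8 9 8]

Answer: 7 6 8 9 8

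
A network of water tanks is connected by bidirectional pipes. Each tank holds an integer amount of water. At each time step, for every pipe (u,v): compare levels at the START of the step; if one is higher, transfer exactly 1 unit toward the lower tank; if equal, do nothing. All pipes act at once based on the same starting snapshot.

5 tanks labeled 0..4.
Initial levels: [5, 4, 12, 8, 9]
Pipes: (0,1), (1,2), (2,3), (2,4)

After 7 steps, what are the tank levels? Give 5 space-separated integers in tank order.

Answer: 6 8 6 9 9

Derivation:
Step 1: flows [0->1,2->1,2->3,2->4] -> levels [4 6 9 9 10]
Step 2: flows [1->0,2->1,2=3,4->2] -> levels [5 6 9 9 9]
Step 3: flows [1->0,2->1,2=3,2=4] -> levels [6 6 8 9 9]
Step 4: flows [0=1,2->1,3->2,4->2] -> levels [6 7 9 8 8]
Step 5: flows [1->0,2->1,2->3,2->4] -> levels [7 7 6 9 9]
Step 6: flows [0=1,1->2,3->2,4->2] -> levels [7 6 9 8 8]
Step 7: flows [0->1,2->1,2->3,2->4] -> levels [6 8 6 9 9]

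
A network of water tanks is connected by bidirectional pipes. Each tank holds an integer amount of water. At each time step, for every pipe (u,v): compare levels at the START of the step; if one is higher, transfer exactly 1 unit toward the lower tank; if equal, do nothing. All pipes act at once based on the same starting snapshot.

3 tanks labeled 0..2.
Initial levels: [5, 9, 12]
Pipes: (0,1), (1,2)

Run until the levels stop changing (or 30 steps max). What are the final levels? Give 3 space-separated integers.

Answer: 9 8 9

Derivation:
Step 1: flows [1->0,2->1] -> levels [6 9 11]
Step 2: flows [1->0,2->1] -> levels [7 9 10]
Step 3: flows [1->0,2->1] -> levels [8 9 9]
Step 4: flows [1->0,1=2] -> levels [9 8 9]
Step 5: flows [0->1,2->1] -> levels [8 10 8]
Step 6: flows [1->0,1->2] -> levels [9 8 9]
  -> period-2 cycle: step 6 state = step 4 state; never stabilizes
  -> state at step 30: (30-4) mod 2 = 0, same as step 4 -> [9 8 9]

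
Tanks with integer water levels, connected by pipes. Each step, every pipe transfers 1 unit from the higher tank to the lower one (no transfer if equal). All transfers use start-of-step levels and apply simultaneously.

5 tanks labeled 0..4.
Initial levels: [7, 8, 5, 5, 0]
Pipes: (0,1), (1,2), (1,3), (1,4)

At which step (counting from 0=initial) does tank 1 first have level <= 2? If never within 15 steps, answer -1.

Answer: 5

Derivation:
Step 1: flows [1->0,1->2,1->3,1->4] -> levels [8 4 6 6 1]
Step 2: flows [0->1,2->1,3->1,1->4] -> levels [7 6 5 5 2]
Step 3: flows [0->1,1->2,1->3,1->4] -> levels [6 4 6 6 3]
Step 4: flows [0->1,2->1,3->1,1->4] -> levels [5 6 5 5 4]
Step 5: flows [1->0,1->2,1->3,1->4] -> levels [6 2 6 6 5]
Tank 1 first reaches <=2 at step 5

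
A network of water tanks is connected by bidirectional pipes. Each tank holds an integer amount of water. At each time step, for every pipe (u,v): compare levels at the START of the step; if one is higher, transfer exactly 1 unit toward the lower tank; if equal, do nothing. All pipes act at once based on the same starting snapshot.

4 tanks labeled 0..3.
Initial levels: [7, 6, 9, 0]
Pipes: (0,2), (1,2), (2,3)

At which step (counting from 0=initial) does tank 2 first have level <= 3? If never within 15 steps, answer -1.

Answer: -1

Derivation:
Step 1: flows [2->0,2->1,2->3] -> levels [8 7 6 1]
Step 2: flows [0->2,1->2,2->3] -> levels [7 6 7 2]
Step 3: flows [0=2,2->1,2->3] -> levels [7 7 5 3]
Step 4: flows [0->2,1->2,2->3] -> levels [6 6 6 4]
Step 5: flows [0=2,1=2,2->3] -> levels [6 6 5 5]
Step 6: flows [0->2,1->2,2=3] -> levels [5 5 7 5]
Step 7: flows [2->0,2->1,2->3] -> levels [6 6 4 6]
Step 8: flows [0->2,1->2,3->2] -> levels [5 5 7 5]
  -> period-2 cycle (repeats step 6); tank 2 never drops to <=3
Tank 2 never reaches <=3 within 15 steps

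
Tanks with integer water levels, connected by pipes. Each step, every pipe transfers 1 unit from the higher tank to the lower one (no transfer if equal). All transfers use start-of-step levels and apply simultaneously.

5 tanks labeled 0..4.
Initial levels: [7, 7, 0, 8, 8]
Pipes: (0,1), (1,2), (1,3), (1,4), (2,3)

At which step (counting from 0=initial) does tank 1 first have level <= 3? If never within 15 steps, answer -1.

Answer: -1

Derivation:
Step 1: flows [0=1,1->2,3->1,4->1,3->2] -> levels [7 8 2 6 7]
Step 2: flows [1->0,1->2,1->3,1->4,3->2] -> levels [8 4 4 6 8]
Step 3: flows [0->1,1=2,3->1,4->1,3->2] -> levels [7 7 5 4 7]
Step 4: flows [0=1,1->2,1->3,1=4,2->3] -> levels [7 5 5 6 7]
Step 5: flows [0->1,1=2,3->1,4->1,3->2] -> levels [6 8 6 4 6]
Step 6: flows [1->0,1->2,1->3,1->4,2->3] -> levels [7 4 6 6 7]
Step 7: flows [0->1,2->1,3->1,4->1,2=3] -> levels [6 8 5 5 6]
Step 8: flows [1->0,1->2,1->3,1->4,2=3] -> levels [7 4 6 6 7]
  -> period-2 cycle (repeats step 6); tank 1 never drops to <=3
Tank 1 never reaches <=3 within 15 steps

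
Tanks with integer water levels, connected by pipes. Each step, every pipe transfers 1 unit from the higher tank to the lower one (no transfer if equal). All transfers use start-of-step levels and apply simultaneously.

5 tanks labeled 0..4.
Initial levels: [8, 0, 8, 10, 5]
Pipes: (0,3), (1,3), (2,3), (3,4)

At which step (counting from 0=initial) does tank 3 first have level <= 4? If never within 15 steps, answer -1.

Answer: 6

Derivation:
Step 1: flows [3->0,3->1,3->2,3->4] -> levels [9 1 9 6 6]
Step 2: flows [0->3,3->1,2->3,3=4] -> levels [8 2 8 7 6]
Step 3: flows [0->3,3->1,2->3,3->4] -> levels [7 3 7 7 7]
Step 4: flows [0=3,3->1,2=3,3=4] -> levels [7 4 7 6 7]
Step 5: flows [0->3,3->1,2->3,4->3] -> levels [6 5 6 8 6]
Step 6: flows [3->0,3->1,3->2,3->4] -> levels [7 6 7 4 7]
Tank 3 first reaches <=4 at step 6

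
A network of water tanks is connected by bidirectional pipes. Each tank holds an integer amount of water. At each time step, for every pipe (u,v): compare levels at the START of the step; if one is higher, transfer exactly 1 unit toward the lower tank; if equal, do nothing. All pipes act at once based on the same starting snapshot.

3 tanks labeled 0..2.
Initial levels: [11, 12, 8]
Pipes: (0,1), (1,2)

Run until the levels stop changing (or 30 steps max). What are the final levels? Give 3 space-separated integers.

Step 1: flows [1->0,1->2] -> levels [12 10 9]
Step 2: flows [0->1,1->2] -> levels [11 10 10]
Step 3: flows [0->1,1=2] -> levels [10 11 10]
Step 4: flows [1->0,1->2] -> levels [11 9 11]
Step 5: flows [0->1,2->1] -> levels [10 11 10]
  -> period-2 cycle: step 5 state = step 3 state; never stabilizes
  -> state at step 30: (30-3) mod 2 = 1, same as step 4 -> [11 9 11]

Answer: 11 9 11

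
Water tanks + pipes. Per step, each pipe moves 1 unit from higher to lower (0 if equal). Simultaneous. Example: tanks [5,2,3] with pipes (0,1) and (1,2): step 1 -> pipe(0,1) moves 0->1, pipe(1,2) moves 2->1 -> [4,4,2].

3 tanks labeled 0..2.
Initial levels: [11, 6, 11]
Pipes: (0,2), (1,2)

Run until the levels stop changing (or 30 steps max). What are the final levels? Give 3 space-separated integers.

Answer: 9 9 10

Derivation:
Step 1: flows [0=2,2->1] -> levels [11 7 10]
Step 2: flows [0->2,2->1] -> levels [10 8 10]
Step 3: flows [0=2,2->1] -> levels [10 9 9]
Step 4: flows [0->2,1=2] -> levels [9 9 10]
Step 5: flows [2->0,2->1] -> levels [10 10 8]
Step 6: flows [0->2,1->2] -> levels [9 9 10]
  -> period-2 cycle: step 6 state = step 4 state; never stabilizes
  -> state at step 30: (30-4) mod 2 = 0, same as step 4 -> [9 9 10]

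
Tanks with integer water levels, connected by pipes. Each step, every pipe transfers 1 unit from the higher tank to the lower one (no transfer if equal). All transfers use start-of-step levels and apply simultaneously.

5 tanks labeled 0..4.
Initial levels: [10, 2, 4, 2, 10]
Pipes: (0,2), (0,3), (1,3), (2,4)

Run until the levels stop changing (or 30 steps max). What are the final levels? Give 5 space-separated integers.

Answer: 4 5 7 6 6

Derivation:
Step 1: flows [0->2,0->3,1=3,4->2] -> levels [8 2 6 3 9]
Step 2: flows [0->2,0->3,3->1,4->2] -> levels [6 3 8 3 8]
Step 3: flows [2->0,0->3,1=3,2=4] -> levels [6 3 7 4 8]
Step 4: flows [2->0,0->3,3->1,4->2] -> levels [6 4 7 4 7]
Step 5: flows [2->0,0->3,1=3,2=4] -> levels [6 4 6 5 7]
Step 6: flows [0=2,0->3,3->1,4->2] -> levels [5 5 7 5 6]
Step 7: flows [2->0,0=3,1=3,2->4] -> levels [6 5 5 5 7]
Step 8: flows [0->2,0->3,1=3,4->2] -> levels [4 5 7 6 6]
Step 9: flows [2->0,3->0,3->1,2->4] -> levels [6 6 5 4 7]
Step 10: flows [0->2,0->3,1->3,4->2] -> levels [4 5 7 6 6]
  -> period-2 cycle: step 10 state = step 8 state; never stabilizes
  -> state at step 30: (30-8) mod 2 = 0, same as step 8 -> [4 5 7 6 6]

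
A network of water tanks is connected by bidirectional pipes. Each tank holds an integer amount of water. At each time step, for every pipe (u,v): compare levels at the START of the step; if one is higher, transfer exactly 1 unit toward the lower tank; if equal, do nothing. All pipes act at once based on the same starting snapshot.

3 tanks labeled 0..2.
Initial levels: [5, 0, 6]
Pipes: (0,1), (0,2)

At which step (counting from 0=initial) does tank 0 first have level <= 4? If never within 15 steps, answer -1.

Answer: 2

Derivation:
Step 1: flows [0->1,2->0] -> levels [5 1 5]
Step 2: flows [0->1,0=2] -> levels [4 2 5]
Tank 0 first reaches <=4 at step 2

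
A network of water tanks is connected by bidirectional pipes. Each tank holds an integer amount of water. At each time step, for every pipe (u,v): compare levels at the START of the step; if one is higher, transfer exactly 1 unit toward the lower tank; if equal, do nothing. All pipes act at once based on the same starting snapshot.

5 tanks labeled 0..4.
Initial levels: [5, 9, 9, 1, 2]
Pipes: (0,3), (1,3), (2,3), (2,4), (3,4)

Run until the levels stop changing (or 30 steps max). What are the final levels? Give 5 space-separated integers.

Step 1: flows [0->3,1->3,2->3,2->4,4->3] -> levels [4 8 7 5 2]
Step 2: flows [3->0,1->3,2->3,2->4,3->4] -> levels [5 7 5 5 4]
Step 3: flows [0=3,1->3,2=3,2->4,3->4] -> levels [5 6 4 5 6]
Step 4: flows [0=3,1->3,3->2,4->2,4->3] -> levels [5 5 6 6 4]
Step 5: flows [3->0,3->1,2=3,2->4,3->4] -> levels [6 6 5 3 6]
Step 6: flows [0->3,1->3,2->3,4->2,4->3] -> levels [5 5 5 7 4]
Step 7: flows [3->0,3->1,3->2,2->4,3->4] -> levels [6 6 5 3 6]
  -> period-2 cycle: step 7 state = step 5 state; never stabilizes
  -> state at step 30: (30-5) mod 2 = 1, same as step 6 -> [5 5 5 7 4]

Answer: 5 5 5 7 4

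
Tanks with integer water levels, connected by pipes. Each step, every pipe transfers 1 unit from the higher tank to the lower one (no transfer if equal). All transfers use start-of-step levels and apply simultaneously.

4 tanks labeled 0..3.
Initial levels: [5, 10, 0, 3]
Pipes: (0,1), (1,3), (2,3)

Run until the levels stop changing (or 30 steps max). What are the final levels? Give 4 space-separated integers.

Answer: 5 4 4 5

Derivation:
Step 1: flows [1->0,1->3,3->2] -> levels [6 8 1 3]
Step 2: flows [1->0,1->3,3->2] -> levels [7 6 2 3]
Step 3: flows [0->1,1->3,3->2] -> levels [6 6 3 3]
Step 4: flows [0=1,1->3,2=3] -> levels [6 5 3 4]
Step 5: flows [0->1,1->3,3->2] -> levels [5 5 4 4]
Step 6: flows [0=1,1->3,2=3] -> levels [5 4 4 5]
Step 7: flows [0->1,3->1,3->2] -> levels [4 6 5 3]
Step 8: flows [1->0,1->3,2->3] -> levels [5 4 4 5]
  -> period-2 cycle: step 8 state = step 6 state; never stabilizes
  -> state at step 30: (30-6) mod 2 = 0, same as step 6 -> [5 4 4 5]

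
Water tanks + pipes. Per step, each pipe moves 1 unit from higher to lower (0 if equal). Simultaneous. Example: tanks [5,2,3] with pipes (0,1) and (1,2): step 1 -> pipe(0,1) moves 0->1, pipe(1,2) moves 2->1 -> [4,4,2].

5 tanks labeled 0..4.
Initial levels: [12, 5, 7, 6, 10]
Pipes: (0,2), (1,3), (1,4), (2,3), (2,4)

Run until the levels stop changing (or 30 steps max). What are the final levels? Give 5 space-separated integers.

Step 1: flows [0->2,3->1,4->1,2->3,4->2] -> levels [11 7 8 6 8]
Step 2: flows [0->2,1->3,4->1,2->3,2=4] -> levels [10 7 8 8 7]
Step 3: flows [0->2,3->1,1=4,2=3,2->4] -> levels [9 8 8 7 8]
Step 4: flows [0->2,1->3,1=4,2->3,2=4] -> levels [8 7 8 9 8]
Step 5: flows [0=2,3->1,4->1,3->2,2=4] -> levels [8 9 9 7 7]
Step 6: flows [2->0,1->3,1->4,2->3,2->4] -> levels [9 7 6 9 9]
Step 7: flows [0->2,3->1,4->1,3->2,4->2] -> levels [8 9 9 7 7]
  -> period-2 cycle: step 7 state = step 5 state; never stabilizes
  -> state at step 30: (30-5) mod 2 = 1, same as step 6 -> [9 7 6 9 9]

Answer: 9 7 6 9 9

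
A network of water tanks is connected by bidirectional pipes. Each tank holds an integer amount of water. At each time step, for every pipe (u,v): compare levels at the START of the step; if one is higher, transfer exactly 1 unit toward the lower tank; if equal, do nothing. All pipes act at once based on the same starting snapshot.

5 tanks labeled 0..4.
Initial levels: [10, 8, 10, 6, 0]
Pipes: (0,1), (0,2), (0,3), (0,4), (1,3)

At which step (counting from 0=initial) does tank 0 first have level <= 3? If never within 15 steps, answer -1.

Step 1: flows [0->1,0=2,0->3,0->4,1->3] -> levels [7 8 10 8 1]
Step 2: flows [1->0,2->0,3->0,0->4,1=3] -> levels [9 7 9 7 2]
Step 3: flows [0->1,0=2,0->3,0->4,1=3] -> levels [6 8 9 8 3]
Step 4: flows [1->0,2->0,3->0,0->4,1=3] -> levels [8 7 8 7 4]
Step 5: flows [0->1,0=2,0->3,0->4,1=3] -> levels [5 8 8 8 5]
Step 6: flows [1->0,2->0,3->0,0=4,1=3] -> levels [8 7 7 7 5]
Step 7: flows [0->1,0->2,0->3,0->4,1=3] -> levels [4 8 8 8 6]
Step 8: flows [1->0,2->0,3->0,4->0,1=3] -> levels [8 7 7 7 5]
  -> period-2 cycle (repeats step 6); tank 0 never drops to <=3
Tank 0 never reaches <=3 within 15 steps

Answer: -1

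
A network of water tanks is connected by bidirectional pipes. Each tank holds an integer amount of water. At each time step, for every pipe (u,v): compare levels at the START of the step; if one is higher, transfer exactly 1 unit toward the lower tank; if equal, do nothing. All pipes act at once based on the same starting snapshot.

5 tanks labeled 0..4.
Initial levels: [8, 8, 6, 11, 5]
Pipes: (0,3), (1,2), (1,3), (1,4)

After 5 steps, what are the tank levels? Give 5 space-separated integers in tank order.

Answer: 8 9 7 7 7

Derivation:
Step 1: flows [3->0,1->2,3->1,1->4] -> levels [9 7 7 9 6]
Step 2: flows [0=3,1=2,3->1,1->4] -> levels [9 7 7 8 7]
Step 3: flows [0->3,1=2,3->1,1=4] -> levels [8 8 7 8 7]
Step 4: flows [0=3,1->2,1=3,1->4] -> levels [8 6 8 8 8]
Step 5: flows [0=3,2->1,3->1,4->1] -> levels [8 9 7 7 7]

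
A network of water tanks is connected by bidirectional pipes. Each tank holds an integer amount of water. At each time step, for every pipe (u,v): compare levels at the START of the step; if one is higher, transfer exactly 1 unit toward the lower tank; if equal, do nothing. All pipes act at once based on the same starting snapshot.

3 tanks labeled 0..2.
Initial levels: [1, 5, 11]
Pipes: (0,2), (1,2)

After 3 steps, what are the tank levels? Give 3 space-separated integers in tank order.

Step 1: flows [2->0,2->1] -> levels [2 6 9]
Step 2: flows [2->0,2->1] -> levels [3 7 7]
Step 3: flows [2->0,1=2] -> levels [4 7 6]

Answer: 4 7 6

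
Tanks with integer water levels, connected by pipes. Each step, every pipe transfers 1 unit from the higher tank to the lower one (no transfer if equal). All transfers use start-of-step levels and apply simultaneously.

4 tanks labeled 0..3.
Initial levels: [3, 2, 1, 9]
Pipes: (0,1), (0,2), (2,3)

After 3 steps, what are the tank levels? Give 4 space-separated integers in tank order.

Step 1: flows [0->1,0->2,3->2] -> levels [1 3 3 8]
Step 2: flows [1->0,2->0,3->2] -> levels [3 2 3 7]
Step 3: flows [0->1,0=2,3->2] -> levels [2 3 4 6]

Answer: 2 3 4 6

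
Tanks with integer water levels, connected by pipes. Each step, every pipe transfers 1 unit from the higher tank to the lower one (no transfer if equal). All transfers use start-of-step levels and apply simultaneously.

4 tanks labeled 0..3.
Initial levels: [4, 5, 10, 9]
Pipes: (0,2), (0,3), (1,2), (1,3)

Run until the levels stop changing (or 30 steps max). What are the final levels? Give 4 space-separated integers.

Answer: 8 8 6 6

Derivation:
Step 1: flows [2->0,3->0,2->1,3->1] -> levels [6 7 8 7]
Step 2: flows [2->0,3->0,2->1,1=3] -> levels [8 8 6 6]
Step 3: flows [0->2,0->3,1->2,1->3] -> levels [6 6 8 8]
Step 4: flows [2->0,3->0,2->1,3->1] -> levels [8 8 6 6]
  -> period-2 cycle: step 4 state = step 2 state; never stabilizes
  -> state at step 30: (30-2) mod 2 = 0, same as step 2 -> [8 8 6 6]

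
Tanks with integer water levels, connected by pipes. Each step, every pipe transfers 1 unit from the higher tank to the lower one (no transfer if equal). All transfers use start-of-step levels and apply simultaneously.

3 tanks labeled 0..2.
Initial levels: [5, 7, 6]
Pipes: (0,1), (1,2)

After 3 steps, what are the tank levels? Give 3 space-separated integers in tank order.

Answer: 6 5 7

Derivation:
Step 1: flows [1->0,1->2] -> levels [6 5 7]
Step 2: flows [0->1,2->1] -> levels [5 7 6]
  -> period-2 cycle: step 2 state = step 0 state
  -> state at step 3: (3-0) mod 2 = 1, same as step 1 -> [6 5 7]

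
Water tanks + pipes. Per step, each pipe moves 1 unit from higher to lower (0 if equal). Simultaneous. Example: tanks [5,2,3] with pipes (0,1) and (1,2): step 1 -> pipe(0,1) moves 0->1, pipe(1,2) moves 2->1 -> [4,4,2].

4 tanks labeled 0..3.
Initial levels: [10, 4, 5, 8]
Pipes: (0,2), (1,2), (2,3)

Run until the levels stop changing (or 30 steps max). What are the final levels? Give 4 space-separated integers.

Answer: 6 6 9 6

Derivation:
Step 1: flows [0->2,2->1,3->2] -> levels [9 5 6 7]
Step 2: flows [0->2,2->1,3->2] -> levels [8 6 7 6]
Step 3: flows [0->2,2->1,2->3] -> levels [7 7 6 7]
Step 4: flows [0->2,1->2,3->2] -> levels [6 6 9 6]
Step 5: flows [2->0,2->1,2->3] -> levels [7 7 6 7]
  -> period-2 cycle: step 5 state = step 3 state; never stabilizes
  -> state at step 30: (30-3) mod 2 = 1, same as step 4 -> [6 6 9 6]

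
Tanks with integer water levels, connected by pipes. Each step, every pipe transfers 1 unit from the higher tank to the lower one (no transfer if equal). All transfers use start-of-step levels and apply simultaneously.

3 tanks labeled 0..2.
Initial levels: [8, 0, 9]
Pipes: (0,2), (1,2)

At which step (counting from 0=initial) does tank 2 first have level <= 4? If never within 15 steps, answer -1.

Answer: -1

Derivation:
Step 1: flows [2->0,2->1] -> levels [9 1 7]
Step 2: flows [0->2,2->1] -> levels [8 2 7]
Step 3: flows [0->2,2->1] -> levels [7 3 7]
Step 4: flows [0=2,2->1] -> levels [7 4 6]
Step 5: flows [0->2,2->1] -> levels [6 5 6]
Step 6: flows [0=2,2->1] -> levels [6 6 5]
Step 7: flows [0->2,1->2] -> levels [5 5 7]
Step 8: flows [2->0,2->1] -> levels [6 6 5]
  -> period-2 cycle (repeats step 6); tank 2 never drops to <=4
Tank 2 never reaches <=4 within 15 steps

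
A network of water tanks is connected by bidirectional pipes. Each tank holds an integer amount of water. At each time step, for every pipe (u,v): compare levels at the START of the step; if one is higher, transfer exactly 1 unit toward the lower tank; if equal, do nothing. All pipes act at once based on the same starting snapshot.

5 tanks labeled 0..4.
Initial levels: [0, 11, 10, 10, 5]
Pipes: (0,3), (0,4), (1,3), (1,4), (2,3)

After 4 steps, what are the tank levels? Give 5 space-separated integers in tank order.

Step 1: flows [3->0,4->0,1->3,1->4,2=3] -> levels [2 9 10 10 5]
Step 2: flows [3->0,4->0,3->1,1->4,2=3] -> levels [4 9 10 8 5]
Step 3: flows [3->0,4->0,1->3,1->4,2->3] -> levels [6 7 9 9 5]
Step 4: flows [3->0,0->4,3->1,1->4,2=3] -> levels [6 7 9 7 7]

Answer: 6 7 9 7 7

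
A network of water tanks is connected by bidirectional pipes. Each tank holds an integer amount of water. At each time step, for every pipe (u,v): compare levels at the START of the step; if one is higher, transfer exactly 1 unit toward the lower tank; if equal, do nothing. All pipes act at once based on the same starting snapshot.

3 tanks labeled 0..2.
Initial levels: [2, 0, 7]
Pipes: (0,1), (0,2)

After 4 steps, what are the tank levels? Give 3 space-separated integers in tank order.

Answer: 3 3 3

Derivation:
Step 1: flows [0->1,2->0] -> levels [2 1 6]
Step 2: flows [0->1,2->0] -> levels [2 2 5]
Step 3: flows [0=1,2->0] -> levels [3 2 4]
Step 4: flows [0->1,2->0] -> levels [3 3 3]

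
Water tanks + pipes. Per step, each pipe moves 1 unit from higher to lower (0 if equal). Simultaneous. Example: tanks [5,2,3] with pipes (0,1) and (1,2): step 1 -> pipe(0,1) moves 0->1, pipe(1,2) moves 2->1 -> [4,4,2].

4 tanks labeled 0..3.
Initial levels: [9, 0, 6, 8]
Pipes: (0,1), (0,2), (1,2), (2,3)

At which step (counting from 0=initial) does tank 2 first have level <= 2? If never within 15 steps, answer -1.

Step 1: flows [0->1,0->2,2->1,3->2] -> levels [7 2 7 7]
Step 2: flows [0->1,0=2,2->1,2=3] -> levels [6 4 6 7]
Step 3: flows [0->1,0=2,2->1,3->2] -> levels [5 6 6 6]
Step 4: flows [1->0,2->0,1=2,2=3] -> levels [7 5 5 6]
Step 5: flows [0->1,0->2,1=2,3->2] -> levels [5 6 7 5]
Step 6: flows [1->0,2->0,2->1,2->3] -> levels [7 6 4 6]
Step 7: flows [0->1,0->2,1->2,3->2] -> levels [5 6 7 5]
  -> period-2 cycle (repeats step 5); tank 2 never drops to <=2
Tank 2 never reaches <=2 within 15 steps

Answer: -1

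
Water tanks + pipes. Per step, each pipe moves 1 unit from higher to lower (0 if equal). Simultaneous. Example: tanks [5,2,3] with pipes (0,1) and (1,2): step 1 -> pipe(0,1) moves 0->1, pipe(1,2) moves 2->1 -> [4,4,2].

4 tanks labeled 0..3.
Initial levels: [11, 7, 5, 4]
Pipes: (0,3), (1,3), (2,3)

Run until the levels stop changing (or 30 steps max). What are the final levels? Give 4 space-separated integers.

Step 1: flows [0->3,1->3,2->3] -> levels [10 6 4 7]
Step 2: flows [0->3,3->1,3->2] -> levels [9 7 5 6]
Step 3: flows [0->3,1->3,3->2] -> levels [8 6 6 7]
Step 4: flows [0->3,3->1,3->2] -> levels [7 7 7 6]
Step 5: flows [0->3,1->3,2->3] -> levels [6 6 6 9]
Step 6: flows [3->0,3->1,3->2] -> levels [7 7 7 6]
  -> period-2 cycle: step 6 state = step 4 state; never stabilizes
  -> state at step 30: (30-4) mod 2 = 0, same as step 4 -> [7 7 7 6]

Answer: 7 7 7 6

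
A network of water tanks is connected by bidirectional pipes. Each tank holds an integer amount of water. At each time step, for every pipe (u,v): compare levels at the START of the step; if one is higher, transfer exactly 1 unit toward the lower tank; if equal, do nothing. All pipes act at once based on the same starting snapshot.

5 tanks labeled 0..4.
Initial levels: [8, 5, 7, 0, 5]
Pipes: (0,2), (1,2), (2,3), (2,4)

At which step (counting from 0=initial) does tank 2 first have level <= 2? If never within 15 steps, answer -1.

Step 1: flows [0->2,2->1,2->3,2->4] -> levels [7 6 5 1 6]
Step 2: flows [0->2,1->2,2->3,4->2] -> levels [6 5 7 2 5]
Step 3: flows [2->0,2->1,2->3,2->4] -> levels [7 6 3 3 6]
Step 4: flows [0->2,1->2,2=3,4->2] -> levels [6 5 6 3 5]
Step 5: flows [0=2,2->1,2->3,2->4] -> levels [6 6 3 4 6]
Step 6: flows [0->2,1->2,3->2,4->2] -> levels [5 5 7 3 5]
Step 7: flows [2->0,2->1,2->3,2->4] -> levels [6 6 3 4 6]
  -> period-2 cycle (repeats step 5); tank 2 never drops to <=2
Tank 2 never reaches <=2 within 15 steps

Answer: -1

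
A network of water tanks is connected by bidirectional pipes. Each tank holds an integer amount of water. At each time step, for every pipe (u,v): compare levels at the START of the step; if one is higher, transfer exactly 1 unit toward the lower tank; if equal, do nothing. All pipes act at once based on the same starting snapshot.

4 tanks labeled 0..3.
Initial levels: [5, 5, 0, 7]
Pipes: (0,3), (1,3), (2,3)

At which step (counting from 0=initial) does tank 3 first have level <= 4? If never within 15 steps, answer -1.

Step 1: flows [3->0,3->1,3->2] -> levels [6 6 1 4]
Tank 3 first reaches <=4 at step 1

Answer: 1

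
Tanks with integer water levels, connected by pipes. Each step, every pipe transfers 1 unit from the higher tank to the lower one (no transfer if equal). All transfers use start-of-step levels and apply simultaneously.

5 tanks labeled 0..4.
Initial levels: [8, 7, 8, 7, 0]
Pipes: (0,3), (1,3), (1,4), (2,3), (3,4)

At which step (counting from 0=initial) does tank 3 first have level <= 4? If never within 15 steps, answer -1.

Step 1: flows [0->3,1=3,1->4,2->3,3->4] -> levels [7 6 7 8 2]
Step 2: flows [3->0,3->1,1->4,3->2,3->4] -> levels [8 6 8 4 4]
Tank 3 first reaches <=4 at step 2

Answer: 2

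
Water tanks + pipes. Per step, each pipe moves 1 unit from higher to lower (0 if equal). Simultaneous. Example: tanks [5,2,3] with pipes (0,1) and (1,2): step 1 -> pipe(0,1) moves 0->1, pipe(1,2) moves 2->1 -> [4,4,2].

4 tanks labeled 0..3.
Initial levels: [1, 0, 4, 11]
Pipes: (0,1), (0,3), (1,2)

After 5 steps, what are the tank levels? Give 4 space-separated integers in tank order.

Answer: 4 4 2 6

Derivation:
Step 1: flows [0->1,3->0,2->1] -> levels [1 2 3 10]
Step 2: flows [1->0,3->0,2->1] -> levels [3 2 2 9]
Step 3: flows [0->1,3->0,1=2] -> levels [3 3 2 8]
Step 4: flows [0=1,3->0,1->2] -> levels [4 2 3 7]
Step 5: flows [0->1,3->0,2->1] -> levels [4 4 2 6]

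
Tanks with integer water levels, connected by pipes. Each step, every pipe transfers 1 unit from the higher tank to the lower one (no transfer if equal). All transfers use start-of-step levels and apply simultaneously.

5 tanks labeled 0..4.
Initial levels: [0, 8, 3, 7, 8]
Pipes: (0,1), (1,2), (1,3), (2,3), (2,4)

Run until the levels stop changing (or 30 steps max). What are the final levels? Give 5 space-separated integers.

Answer: 5 3 7 5 6

Derivation:
Step 1: flows [1->0,1->2,1->3,3->2,4->2] -> levels [1 5 6 7 7]
Step 2: flows [1->0,2->1,3->1,3->2,4->2] -> levels [2 6 7 5 6]
Step 3: flows [1->0,2->1,1->3,2->3,2->4] -> levels [3 5 4 7 7]
Step 4: flows [1->0,1->2,3->1,3->2,4->2] -> levels [4 4 7 5 6]
Step 5: flows [0=1,2->1,3->1,2->3,2->4] -> levels [4 6 4 5 7]
Step 6: flows [1->0,1->2,1->3,3->2,4->2] -> levels [5 3 7 5 6]
Step 7: flows [0->1,2->1,3->1,2->3,2->4] -> levels [4 6 4 5 7]
  -> period-2 cycle: step 7 state = step 5 state; never stabilizes
  -> state at step 30: (30-5) mod 2 = 1, same as step 6 -> [5 3 7 5 6]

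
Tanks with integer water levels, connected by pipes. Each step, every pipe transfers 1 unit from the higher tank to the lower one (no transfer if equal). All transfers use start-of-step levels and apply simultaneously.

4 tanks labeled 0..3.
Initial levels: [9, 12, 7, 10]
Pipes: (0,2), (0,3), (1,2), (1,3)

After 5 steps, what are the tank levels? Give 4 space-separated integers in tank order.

Answer: 9 10 9 10

Derivation:
Step 1: flows [0->2,3->0,1->2,1->3] -> levels [9 10 9 10]
Step 2: flows [0=2,3->0,1->2,1=3] -> levels [10 9 10 9]
Step 3: flows [0=2,0->3,2->1,1=3] -> levels [9 10 9 10]
  -> period-2 cycle: step 3 state = step 1 state
  -> state at step 5: (5-1) mod 2 = 0, same as step 1 -> [9 10 9 10]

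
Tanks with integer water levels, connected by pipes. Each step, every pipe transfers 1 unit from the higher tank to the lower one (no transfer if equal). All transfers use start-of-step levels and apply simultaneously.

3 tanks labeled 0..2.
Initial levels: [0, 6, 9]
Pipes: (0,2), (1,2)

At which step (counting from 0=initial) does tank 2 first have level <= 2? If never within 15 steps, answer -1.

Answer: -1

Derivation:
Step 1: flows [2->0,2->1] -> levels [1 7 7]
Step 2: flows [2->0,1=2] -> levels [2 7 6]
Step 3: flows [2->0,1->2] -> levels [3 6 6]
Step 4: flows [2->0,1=2] -> levels [4 6 5]
Step 5: flows [2->0,1->2] -> levels [5 5 5]
Step 6: flows [0=2,1=2] -> levels [5 5 5]
  -> stable; tank 2 stays at 5 > 2
Tank 2 never reaches <=2 within 15 steps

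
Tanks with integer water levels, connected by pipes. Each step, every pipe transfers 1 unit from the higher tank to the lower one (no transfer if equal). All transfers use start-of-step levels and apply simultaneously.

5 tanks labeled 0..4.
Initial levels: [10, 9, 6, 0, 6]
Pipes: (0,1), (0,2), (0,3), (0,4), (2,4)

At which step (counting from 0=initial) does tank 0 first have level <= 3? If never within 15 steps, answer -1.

Answer: -1

Derivation:
Step 1: flows [0->1,0->2,0->3,0->4,2=4] -> levels [6 10 7 1 7]
Step 2: flows [1->0,2->0,0->3,4->0,2=4] -> levels [8 9 6 2 6]
Step 3: flows [1->0,0->2,0->3,0->4,2=4] -> levels [6 8 7 3 7]
Step 4: flows [1->0,2->0,0->3,4->0,2=4] -> levels [8 7 6 4 6]
Step 5: flows [0->1,0->2,0->3,0->4,2=4] -> levels [4 8 7 5 7]
Step 6: flows [1->0,2->0,3->0,4->0,2=4] -> levels [8 7 6 4 6]
  -> period-2 cycle (repeats step 4); tank 0 never drops to <=3
Tank 0 never reaches <=3 within 15 steps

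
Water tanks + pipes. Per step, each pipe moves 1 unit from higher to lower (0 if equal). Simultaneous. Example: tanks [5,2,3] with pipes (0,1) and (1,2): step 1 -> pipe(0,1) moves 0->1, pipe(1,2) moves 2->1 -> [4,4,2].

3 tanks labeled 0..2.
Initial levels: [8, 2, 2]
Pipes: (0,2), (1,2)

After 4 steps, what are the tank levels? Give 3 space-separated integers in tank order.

Step 1: flows [0->2,1=2] -> levels [7 2 3]
Step 2: flows [0->2,2->1] -> levels [6 3 3]
Step 3: flows [0->2,1=2] -> levels [5 3 4]
Step 4: flows [0->2,2->1] -> levels [4 4 4]

Answer: 4 4 4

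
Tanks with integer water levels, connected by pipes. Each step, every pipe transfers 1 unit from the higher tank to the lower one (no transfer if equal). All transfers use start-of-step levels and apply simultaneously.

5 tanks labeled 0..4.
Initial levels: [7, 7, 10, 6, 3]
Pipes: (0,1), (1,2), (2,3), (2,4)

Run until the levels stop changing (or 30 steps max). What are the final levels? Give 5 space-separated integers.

Answer: 8 6 8 6 5

Derivation:
Step 1: flows [0=1,2->1,2->3,2->4] -> levels [7 8 7 7 4]
Step 2: flows [1->0,1->2,2=3,2->4] -> levels [8 6 7 7 5]
Step 3: flows [0->1,2->1,2=3,2->4] -> levels [7 8 5 7 6]
Step 4: flows [1->0,1->2,3->2,4->2] -> levels [8 6 8 6 5]
Step 5: flows [0->1,2->1,2->3,2->4] -> levels [7 8 5 7 6]
  -> period-2 cycle: step 5 state = step 3 state; never stabilizes
  -> state at step 30: (30-3) mod 2 = 1, same as step 4 -> [8 6 8 6 5]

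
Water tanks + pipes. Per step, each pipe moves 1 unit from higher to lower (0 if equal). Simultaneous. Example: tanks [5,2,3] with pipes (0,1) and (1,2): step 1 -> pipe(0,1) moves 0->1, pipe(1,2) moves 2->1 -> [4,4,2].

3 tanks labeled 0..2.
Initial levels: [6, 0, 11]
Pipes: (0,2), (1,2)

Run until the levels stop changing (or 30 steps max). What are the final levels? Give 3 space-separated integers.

Answer: 6 6 5

Derivation:
Step 1: flows [2->0,2->1] -> levels [7 1 9]
Step 2: flows [2->0,2->1] -> levels [8 2 7]
Step 3: flows [0->2,2->1] -> levels [7 3 7]
Step 4: flows [0=2,2->1] -> levels [7 4 6]
Step 5: flows [0->2,2->1] -> levels [6 5 6]
Step 6: flows [0=2,2->1] -> levels [6 6 5]
Step 7: flows [0->2,1->2] -> levels [5 5 7]
Step 8: flows [2->0,2->1] -> levels [6 6 5]
  -> period-2 cycle: step 8 state = step 6 state; never stabilizes
  -> state at step 30: (30-6) mod 2 = 0, same as step 6 -> [6 6 5]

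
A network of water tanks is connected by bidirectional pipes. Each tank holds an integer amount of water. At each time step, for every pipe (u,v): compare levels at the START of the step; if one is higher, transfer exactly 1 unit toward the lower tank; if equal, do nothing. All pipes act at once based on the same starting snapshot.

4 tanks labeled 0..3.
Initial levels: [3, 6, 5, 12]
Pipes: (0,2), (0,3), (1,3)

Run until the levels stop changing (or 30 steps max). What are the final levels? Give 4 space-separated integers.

Answer: 5 6 7 8

Derivation:
Step 1: flows [2->0,3->0,3->1] -> levels [5 7 4 10]
Step 2: flows [0->2,3->0,3->1] -> levels [5 8 5 8]
Step 3: flows [0=2,3->0,1=3] -> levels [6 8 5 7]
Step 4: flows [0->2,3->0,1->3] -> levels [6 7 6 7]
Step 5: flows [0=2,3->0,1=3] -> levels [7 7 6 6]
Step 6: flows [0->2,0->3,1->3] -> levels [5 6 7 8]
Step 7: flows [2->0,3->0,3->1] -> levels [7 7 6 6]
  -> period-2 cycle: step 7 state = step 5 state; never stabilizes
  -> state at step 30: (30-5) mod 2 = 1, same as step 6 -> [5 6 7 8]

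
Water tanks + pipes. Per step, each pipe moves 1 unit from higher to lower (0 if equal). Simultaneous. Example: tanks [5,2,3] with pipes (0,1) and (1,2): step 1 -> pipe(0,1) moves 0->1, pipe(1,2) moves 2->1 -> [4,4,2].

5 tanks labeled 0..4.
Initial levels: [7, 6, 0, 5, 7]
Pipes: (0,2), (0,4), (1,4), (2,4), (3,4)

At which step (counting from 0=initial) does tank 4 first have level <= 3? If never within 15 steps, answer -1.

Step 1: flows [0->2,0=4,4->1,4->2,4->3] -> levels [6 7 2 6 4]
Step 2: flows [0->2,0->4,1->4,4->2,3->4] -> levels [4 6 4 5 6]
Step 3: flows [0=2,4->0,1=4,4->2,4->3] -> levels [5 6 5 6 3]
Tank 4 first reaches <=3 at step 3

Answer: 3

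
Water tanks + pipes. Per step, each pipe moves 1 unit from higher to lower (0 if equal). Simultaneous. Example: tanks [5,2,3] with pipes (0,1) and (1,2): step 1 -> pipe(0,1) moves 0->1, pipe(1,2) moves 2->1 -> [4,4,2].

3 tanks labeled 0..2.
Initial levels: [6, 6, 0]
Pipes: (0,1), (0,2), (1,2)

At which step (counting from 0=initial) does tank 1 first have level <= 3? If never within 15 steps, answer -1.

Answer: -1

Derivation:
Step 1: flows [0=1,0->2,1->2] -> levels [5 5 2]
Step 2: flows [0=1,0->2,1->2] -> levels [4 4 4]
Step 3: flows [0=1,0=2,1=2] -> levels [4 4 4]
  -> stable; tank 1 stays at 4 > 3
Tank 1 never reaches <=3 within 15 steps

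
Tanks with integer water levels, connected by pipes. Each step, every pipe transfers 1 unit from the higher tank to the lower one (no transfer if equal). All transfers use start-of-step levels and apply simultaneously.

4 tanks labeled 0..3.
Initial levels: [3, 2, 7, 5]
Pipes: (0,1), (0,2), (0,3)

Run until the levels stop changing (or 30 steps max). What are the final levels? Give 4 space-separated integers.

Step 1: flows [0->1,2->0,3->0] -> levels [4 3 6 4]
Step 2: flows [0->1,2->0,0=3] -> levels [4 4 5 4]
Step 3: flows [0=1,2->0,0=3] -> levels [5 4 4 4]
Step 4: flows [0->1,0->2,0->3] -> levels [2 5 5 5]
Step 5: flows [1->0,2->0,3->0] -> levels [5 4 4 4]
  -> period-2 cycle: step 5 state = step 3 state; never stabilizes
  -> state at step 30: (30-3) mod 2 = 1, same as step 4 -> [2 5 5 5]

Answer: 2 5 5 5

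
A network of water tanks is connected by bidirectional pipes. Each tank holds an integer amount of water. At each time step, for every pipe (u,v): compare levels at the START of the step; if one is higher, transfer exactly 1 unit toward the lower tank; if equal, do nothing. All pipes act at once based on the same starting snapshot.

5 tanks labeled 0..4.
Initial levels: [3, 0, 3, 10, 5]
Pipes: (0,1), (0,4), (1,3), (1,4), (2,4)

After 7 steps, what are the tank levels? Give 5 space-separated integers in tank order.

Step 1: flows [0->1,4->0,3->1,4->1,4->2] -> levels [3 3 4 9 2]
Step 2: flows [0=1,0->4,3->1,1->4,2->4] -> levels [2 3 3 8 5]
Step 3: flows [1->0,4->0,3->1,4->1,4->2] -> levels [4 4 4 7 2]
Step 4: flows [0=1,0->4,3->1,1->4,2->4] -> levels [3 4 3 6 5]
Step 5: flows [1->0,4->0,3->1,4->1,4->2] -> levels [5 5 4 5 2]
Step 6: flows [0=1,0->4,1=3,1->4,2->4] -> levels [4 4 3 5 5]
Step 7: flows [0=1,4->0,3->1,4->1,4->2] -> levels [5 6 4 4 2]

Answer: 5 6 4 4 2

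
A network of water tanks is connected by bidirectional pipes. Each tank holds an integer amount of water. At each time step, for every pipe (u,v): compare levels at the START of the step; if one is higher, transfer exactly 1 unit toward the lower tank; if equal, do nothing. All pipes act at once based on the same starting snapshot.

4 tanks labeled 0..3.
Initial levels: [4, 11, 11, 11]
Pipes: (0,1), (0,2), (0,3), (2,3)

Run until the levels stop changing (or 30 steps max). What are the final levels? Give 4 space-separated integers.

Step 1: flows [1->0,2->0,3->0,2=3] -> levels [7 10 10 10]
Step 2: flows [1->0,2->0,3->0,2=3] -> levels [10 9 9 9]
Step 3: flows [0->1,0->2,0->3,2=3] -> levels [7 10 10 10]
  -> period-2 cycle: step 3 state = step 1 state; never stabilizes
  -> state at step 30: (30-1) mod 2 = 1, same as step 2 -> [10 9 9 9]

Answer: 10 9 9 9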